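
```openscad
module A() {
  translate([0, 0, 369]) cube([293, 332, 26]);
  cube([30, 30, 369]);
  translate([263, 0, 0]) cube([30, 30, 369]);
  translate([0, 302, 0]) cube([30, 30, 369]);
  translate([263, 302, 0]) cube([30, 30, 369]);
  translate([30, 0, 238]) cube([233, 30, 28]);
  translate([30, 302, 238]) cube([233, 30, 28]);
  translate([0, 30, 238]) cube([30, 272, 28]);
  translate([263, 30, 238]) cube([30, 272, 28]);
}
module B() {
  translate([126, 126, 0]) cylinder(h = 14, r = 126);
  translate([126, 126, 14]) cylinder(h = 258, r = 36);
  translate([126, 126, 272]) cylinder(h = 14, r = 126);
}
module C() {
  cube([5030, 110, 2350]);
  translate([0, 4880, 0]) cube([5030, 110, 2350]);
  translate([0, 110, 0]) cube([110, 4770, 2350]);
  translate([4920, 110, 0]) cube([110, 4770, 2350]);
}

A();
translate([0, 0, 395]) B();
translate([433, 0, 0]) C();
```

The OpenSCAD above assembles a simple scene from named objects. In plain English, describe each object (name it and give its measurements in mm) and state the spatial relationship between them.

A is a four-legged stool. The seat is a 293×332×26 mm slab whose top surface is at z = 395 mm; four square legs, each 30×30 mm in cross-section, run from the floor (z = 0) to the underside of the seat, each flush with a corner of the seat. Four stretchers, 30 mm wide and 28 mm tall, connect adjacent legs with their undersides at z = 238 mm, each running between the inner faces of the legs it joins and aligned with the legs' outer faces on the other axis.

B is a spool: two coaxial disc flanges of radius 126 mm and thickness 14 mm, joined by a core cylinder of radius 36 mm and height 258 mm. The lower flange rests on z = 0 and the three cylinders share a vertical axis.

C is the wall frame of a small rectangular building: four walls, each 2350 mm tall and 110 mm thick, enclosing a footprint 5030 mm (x) by 4990 mm (y) outside-to-outside, with no floor or roof. The front and back walls (the −y and +y sides) span the full width; the two side walls fit between them.

The spool is on top of the stool. The house frame is on the floor beside the stool on its +x side.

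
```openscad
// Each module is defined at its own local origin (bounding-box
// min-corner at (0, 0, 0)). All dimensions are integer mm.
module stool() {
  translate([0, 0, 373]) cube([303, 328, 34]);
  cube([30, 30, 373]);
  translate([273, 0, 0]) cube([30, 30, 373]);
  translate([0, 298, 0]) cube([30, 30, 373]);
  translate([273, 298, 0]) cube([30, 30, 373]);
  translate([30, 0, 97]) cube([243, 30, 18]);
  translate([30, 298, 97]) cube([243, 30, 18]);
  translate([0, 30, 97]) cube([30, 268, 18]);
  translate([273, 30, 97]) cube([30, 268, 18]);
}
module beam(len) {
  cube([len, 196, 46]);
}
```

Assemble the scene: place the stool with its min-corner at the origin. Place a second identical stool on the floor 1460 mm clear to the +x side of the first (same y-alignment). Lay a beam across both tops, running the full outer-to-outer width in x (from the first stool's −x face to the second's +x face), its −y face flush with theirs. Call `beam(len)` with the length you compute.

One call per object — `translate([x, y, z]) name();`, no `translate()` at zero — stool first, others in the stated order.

stool();
translate([1763, 0, 0]) stool();
translate([0, 0, 407]) beam(2066);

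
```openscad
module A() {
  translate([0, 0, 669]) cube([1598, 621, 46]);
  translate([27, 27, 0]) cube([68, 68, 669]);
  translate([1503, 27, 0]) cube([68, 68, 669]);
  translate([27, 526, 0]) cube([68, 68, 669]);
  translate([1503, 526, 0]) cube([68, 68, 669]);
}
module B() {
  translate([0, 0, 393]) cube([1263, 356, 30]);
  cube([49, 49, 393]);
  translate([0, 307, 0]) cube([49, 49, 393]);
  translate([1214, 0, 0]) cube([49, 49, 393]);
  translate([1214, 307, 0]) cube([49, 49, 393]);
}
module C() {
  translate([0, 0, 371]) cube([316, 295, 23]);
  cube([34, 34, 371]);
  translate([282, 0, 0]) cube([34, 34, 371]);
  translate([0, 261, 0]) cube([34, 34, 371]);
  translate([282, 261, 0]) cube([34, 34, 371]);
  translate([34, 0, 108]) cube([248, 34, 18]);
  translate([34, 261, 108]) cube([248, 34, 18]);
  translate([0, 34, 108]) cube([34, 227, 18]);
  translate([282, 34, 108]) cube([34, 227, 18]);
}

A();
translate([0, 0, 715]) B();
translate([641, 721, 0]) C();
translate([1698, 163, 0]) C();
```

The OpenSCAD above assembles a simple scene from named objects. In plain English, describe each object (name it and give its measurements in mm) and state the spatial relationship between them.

A is a table with a 1598×621 mm rectangular top, 46 mm thick, top surface at z = 715 mm, supported by four 68×68 mm square legs, each inset 27 mm from the nearest pair of top edges, running from the floor.

B is a long wooden bench with a 1263 mm (x) × 356 mm (y) seat, 30 mm thick, its top surface 423 mm above the floor. Four 49 mm square legs at the seat corners, flush with the edges, run from z = 0 to the seat underside.

C is a four-legged stool. The seat is a 316×295×23 mm slab whose top surface is at z = 394 mm; four square legs, each 34×34 mm in cross-section, run from the floor (z = 0) to the underside of the seat, each flush with a corner of the seat. Four stretchers, 34 mm wide and 18 mm tall, connect adjacent legs with their undersides at z = 108 mm, each running between the inner faces of the legs it joins and aligned with the legs' outer faces on the other axis.

The bench is on top of the table. Two stools sit around the table at the +y, +x sides.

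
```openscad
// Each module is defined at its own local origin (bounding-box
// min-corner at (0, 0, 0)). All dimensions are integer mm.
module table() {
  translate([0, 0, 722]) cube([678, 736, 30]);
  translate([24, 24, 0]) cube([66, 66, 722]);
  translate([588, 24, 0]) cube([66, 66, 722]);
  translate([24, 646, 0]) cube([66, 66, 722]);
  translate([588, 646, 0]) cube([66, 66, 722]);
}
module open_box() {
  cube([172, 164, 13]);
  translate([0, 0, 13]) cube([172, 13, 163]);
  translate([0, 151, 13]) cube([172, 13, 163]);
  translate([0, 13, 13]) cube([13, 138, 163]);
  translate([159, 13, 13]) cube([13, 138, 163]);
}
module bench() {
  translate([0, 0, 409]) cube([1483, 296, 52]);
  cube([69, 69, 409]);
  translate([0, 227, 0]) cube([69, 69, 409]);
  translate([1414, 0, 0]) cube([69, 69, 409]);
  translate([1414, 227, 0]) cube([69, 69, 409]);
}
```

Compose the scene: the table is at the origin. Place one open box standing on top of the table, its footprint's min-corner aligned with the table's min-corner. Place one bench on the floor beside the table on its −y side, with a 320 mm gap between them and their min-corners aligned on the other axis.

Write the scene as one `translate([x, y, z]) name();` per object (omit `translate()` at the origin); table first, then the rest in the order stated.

table();
translate([0, 0, 752]) open_box();
translate([0, -616, 0]) bench();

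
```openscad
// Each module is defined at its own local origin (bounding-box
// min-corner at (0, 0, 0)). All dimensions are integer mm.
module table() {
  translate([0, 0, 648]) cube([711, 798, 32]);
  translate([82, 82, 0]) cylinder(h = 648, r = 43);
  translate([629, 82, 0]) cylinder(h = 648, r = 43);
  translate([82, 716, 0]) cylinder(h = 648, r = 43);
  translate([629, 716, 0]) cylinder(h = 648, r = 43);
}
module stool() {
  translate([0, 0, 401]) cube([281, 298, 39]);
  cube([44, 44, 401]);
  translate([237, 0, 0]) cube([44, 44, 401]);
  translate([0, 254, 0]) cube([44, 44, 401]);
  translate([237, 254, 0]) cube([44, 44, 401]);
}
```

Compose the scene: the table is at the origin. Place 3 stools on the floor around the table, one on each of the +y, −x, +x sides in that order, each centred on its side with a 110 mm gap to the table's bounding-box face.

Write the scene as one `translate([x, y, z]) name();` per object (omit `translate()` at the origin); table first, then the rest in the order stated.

table();
translate([215, 908, 0]) stool();
translate([-391, 250, 0]) stool();
translate([821, 250, 0]) stool();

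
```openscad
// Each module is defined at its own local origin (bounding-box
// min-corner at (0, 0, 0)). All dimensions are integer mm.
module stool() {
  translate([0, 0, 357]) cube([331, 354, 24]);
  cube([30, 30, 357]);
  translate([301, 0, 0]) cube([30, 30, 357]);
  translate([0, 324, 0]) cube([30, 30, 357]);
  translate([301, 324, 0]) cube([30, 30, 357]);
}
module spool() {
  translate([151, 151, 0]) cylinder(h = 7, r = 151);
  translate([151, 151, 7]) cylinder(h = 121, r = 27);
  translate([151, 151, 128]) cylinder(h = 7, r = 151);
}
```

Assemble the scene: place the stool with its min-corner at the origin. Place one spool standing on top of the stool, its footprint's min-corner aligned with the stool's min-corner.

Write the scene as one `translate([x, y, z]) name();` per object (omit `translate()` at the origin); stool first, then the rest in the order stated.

stool();
translate([0, 0, 381]) spool();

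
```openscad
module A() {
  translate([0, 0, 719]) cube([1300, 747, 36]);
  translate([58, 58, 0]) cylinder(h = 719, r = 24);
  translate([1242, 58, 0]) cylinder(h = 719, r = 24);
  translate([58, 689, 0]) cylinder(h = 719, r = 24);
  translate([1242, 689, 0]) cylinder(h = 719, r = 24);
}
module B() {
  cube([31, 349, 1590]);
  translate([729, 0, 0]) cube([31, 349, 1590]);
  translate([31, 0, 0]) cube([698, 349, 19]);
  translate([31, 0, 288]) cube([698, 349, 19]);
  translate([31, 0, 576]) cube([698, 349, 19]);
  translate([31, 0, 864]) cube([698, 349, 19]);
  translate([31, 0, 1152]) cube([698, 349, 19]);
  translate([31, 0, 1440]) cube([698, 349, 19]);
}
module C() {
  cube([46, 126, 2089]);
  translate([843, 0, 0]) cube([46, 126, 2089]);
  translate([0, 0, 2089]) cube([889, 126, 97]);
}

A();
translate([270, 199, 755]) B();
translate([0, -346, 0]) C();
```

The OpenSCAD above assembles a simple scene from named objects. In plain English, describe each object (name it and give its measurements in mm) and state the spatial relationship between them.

A is a table with a 1300×747 mm rectangular top, 36 mm thick, top surface at z = 755 mm, supported by four round legs of 48 mm diameter, each leg's bounding box inset 34 mm from the nearest pair of top edges, running from the floor.

B is an open bookshelf. Two side panels, each 31 mm thick, 349 mm deep and 1590 mm tall, stand 760 mm apart (outside-to-outside). Between them sit 6 shelves, each 19 mm thick and 349 mm deep, spanning the full gap between the sides. The bottom shelf rests on the floor (its underside at z = 0) and the clear gap between one shelf's top and the next shelf's underside is 269 mm.

C is a door frame. The clear opening is 797 mm wide and 2089 mm high. Two 46 mm wide jambs, 126 mm deep, stand either side of the opening from the floor to the top of the opening. A 97 mm thick head sits across the top of both jambs, spanning the full outside width of the frame.

The bookshelf is on top of the table, centred. The door frame is on the floor beside the table on its −y side.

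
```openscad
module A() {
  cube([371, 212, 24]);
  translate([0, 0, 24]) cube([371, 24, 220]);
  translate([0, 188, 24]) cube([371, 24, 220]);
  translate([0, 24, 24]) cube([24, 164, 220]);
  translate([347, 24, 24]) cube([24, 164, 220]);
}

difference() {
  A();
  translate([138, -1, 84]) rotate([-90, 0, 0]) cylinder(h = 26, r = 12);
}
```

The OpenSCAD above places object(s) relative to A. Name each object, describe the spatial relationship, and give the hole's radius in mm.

A is an open box. The open box has a circular hole through its front wall. The hole's radius is 12 mm.

The subtracted cylinder has r = 12 mm.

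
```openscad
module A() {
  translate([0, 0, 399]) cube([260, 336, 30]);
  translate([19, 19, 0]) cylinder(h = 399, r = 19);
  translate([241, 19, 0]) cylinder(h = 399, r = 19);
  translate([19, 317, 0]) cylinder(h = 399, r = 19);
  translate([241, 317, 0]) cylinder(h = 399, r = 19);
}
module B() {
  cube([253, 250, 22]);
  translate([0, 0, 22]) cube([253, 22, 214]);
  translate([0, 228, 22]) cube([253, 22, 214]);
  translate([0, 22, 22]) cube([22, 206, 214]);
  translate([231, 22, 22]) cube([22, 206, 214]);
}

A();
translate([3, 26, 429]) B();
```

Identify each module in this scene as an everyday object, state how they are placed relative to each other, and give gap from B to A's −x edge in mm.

A is a stool. B is an open box. The open box is on top of the stool. The gap from the open box to the stool's −x edge is 3 mm.

The open box's min-x is at 3; the stool's min-x is 0; gap = 3 mm.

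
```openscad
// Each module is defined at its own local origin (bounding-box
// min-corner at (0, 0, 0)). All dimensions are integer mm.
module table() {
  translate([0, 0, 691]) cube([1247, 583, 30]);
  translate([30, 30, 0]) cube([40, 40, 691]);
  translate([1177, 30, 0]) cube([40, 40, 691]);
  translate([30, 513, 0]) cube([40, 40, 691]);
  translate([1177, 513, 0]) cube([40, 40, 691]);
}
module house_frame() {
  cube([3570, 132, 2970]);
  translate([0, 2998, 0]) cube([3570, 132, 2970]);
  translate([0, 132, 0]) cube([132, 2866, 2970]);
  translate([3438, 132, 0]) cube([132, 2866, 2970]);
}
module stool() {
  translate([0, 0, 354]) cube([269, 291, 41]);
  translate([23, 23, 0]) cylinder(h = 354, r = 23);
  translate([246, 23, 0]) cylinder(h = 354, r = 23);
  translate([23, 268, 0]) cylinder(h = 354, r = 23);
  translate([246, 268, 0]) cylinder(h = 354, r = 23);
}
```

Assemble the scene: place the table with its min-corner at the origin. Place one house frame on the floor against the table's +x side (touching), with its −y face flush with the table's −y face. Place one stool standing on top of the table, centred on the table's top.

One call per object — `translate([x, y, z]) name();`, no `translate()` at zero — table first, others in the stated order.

table();
translate([1247, 0, 0]) house_frame();
translate([489, 146, 721]) stool();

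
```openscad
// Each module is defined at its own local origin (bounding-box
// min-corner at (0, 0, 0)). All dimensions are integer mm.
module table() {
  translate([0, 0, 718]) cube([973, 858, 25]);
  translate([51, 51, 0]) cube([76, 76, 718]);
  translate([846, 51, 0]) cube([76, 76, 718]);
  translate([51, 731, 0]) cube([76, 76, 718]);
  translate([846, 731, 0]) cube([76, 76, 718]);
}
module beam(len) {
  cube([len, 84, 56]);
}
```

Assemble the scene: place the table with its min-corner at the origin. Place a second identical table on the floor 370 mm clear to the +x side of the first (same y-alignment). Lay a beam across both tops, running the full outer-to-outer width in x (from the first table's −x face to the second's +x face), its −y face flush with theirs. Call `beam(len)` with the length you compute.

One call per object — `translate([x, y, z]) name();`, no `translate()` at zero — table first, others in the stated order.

table();
translate([1343, 0, 0]) table();
translate([0, 0, 743]) beam(2316);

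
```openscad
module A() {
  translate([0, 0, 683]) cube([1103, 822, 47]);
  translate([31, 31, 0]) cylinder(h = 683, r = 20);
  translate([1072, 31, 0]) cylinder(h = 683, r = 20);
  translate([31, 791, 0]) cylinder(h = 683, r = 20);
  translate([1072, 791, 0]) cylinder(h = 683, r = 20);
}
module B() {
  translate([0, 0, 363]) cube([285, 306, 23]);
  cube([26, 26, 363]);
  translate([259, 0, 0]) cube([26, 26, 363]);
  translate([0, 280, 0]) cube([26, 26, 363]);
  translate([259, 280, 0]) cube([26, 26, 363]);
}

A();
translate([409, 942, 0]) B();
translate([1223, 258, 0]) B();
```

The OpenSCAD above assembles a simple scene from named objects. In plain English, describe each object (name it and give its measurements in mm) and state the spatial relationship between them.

A is a rectangular dining table. The top is 1103×822×47 mm with its upper surface at z = 730 mm. It stands on four round legs of 40 mm diameter, each leg's bounding box inset 11 mm from the nearest pair of top edges, running from the floor to the underside of the top.

B is a simple wooden stool: a rectangular seat 285 mm (x) by 306 mm (y), 23 mm thick, top face at z = 386 mm, on four square legs, each 26×26 mm in cross-section. The legs rest on z = 0, each flush with a corner of the seat.

Two stools sit around the table at the +y, +x sides.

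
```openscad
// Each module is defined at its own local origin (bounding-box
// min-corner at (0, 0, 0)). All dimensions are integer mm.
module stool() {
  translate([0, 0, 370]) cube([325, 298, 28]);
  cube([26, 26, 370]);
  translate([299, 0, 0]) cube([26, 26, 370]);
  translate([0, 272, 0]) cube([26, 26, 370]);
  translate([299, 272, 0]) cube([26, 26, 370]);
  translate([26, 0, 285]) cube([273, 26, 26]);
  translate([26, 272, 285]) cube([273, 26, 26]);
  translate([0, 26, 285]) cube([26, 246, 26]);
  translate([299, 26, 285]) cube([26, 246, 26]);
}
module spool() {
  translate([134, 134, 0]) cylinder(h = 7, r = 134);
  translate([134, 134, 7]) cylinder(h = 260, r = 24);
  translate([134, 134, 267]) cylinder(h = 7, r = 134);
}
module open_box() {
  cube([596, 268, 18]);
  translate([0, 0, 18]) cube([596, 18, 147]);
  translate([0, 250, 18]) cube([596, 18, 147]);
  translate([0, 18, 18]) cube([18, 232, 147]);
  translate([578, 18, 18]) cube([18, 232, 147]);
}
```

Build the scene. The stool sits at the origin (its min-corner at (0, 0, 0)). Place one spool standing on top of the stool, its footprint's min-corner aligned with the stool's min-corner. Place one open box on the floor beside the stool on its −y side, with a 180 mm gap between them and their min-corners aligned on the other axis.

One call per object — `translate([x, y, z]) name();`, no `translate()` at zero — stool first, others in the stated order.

stool();
translate([0, 0, 398]) spool();
translate([0, -448, 0]) open_box();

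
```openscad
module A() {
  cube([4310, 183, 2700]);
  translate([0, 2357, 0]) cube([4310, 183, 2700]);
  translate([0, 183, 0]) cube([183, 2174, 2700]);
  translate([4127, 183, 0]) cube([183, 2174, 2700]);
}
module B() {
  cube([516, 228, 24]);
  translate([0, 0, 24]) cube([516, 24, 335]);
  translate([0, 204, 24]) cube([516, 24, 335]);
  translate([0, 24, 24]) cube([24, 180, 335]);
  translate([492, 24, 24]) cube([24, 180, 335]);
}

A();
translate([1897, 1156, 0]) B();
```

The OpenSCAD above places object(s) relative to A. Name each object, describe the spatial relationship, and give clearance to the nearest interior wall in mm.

Clearances: x = 1714, y = 973; minimum 973 mm.

A is a house frame. B is an open box. The open box sits inside the house frame, centred. The clearance to the nearest interior wall is 973 mm.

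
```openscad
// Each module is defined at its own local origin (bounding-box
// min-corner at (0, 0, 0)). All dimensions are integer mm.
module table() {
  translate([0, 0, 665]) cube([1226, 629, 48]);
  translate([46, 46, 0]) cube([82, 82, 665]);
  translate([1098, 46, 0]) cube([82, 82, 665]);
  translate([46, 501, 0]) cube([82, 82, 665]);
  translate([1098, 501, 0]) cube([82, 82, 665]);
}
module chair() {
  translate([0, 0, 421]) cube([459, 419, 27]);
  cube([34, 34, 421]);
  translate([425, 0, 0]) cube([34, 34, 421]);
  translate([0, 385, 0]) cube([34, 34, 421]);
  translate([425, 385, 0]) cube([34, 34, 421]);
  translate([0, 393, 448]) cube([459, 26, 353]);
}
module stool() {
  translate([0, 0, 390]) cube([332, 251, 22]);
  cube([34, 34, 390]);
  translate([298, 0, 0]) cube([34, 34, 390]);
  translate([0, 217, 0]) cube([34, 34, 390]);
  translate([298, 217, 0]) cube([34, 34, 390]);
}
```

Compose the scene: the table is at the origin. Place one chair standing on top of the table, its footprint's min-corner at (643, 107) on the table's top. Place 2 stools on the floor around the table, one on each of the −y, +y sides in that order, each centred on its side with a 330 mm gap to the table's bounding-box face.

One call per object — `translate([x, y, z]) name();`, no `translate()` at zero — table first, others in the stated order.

table();
translate([643, 107, 713]) chair();
translate([447, -581, 0]) stool();
translate([447, 959, 0]) stool();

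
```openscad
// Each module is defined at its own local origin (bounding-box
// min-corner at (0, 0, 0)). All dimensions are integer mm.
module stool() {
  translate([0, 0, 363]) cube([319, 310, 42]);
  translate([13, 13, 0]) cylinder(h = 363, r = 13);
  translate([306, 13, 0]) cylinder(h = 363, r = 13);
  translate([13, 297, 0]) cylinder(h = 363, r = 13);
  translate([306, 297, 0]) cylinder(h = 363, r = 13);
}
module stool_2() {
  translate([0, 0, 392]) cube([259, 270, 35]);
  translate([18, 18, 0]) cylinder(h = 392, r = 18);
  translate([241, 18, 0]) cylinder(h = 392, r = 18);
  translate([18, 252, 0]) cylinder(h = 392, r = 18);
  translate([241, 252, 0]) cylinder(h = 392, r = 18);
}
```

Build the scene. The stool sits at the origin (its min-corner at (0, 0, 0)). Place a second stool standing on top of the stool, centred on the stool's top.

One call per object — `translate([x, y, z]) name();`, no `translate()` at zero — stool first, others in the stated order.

stool();
translate([30, 20, 405]) stool_2();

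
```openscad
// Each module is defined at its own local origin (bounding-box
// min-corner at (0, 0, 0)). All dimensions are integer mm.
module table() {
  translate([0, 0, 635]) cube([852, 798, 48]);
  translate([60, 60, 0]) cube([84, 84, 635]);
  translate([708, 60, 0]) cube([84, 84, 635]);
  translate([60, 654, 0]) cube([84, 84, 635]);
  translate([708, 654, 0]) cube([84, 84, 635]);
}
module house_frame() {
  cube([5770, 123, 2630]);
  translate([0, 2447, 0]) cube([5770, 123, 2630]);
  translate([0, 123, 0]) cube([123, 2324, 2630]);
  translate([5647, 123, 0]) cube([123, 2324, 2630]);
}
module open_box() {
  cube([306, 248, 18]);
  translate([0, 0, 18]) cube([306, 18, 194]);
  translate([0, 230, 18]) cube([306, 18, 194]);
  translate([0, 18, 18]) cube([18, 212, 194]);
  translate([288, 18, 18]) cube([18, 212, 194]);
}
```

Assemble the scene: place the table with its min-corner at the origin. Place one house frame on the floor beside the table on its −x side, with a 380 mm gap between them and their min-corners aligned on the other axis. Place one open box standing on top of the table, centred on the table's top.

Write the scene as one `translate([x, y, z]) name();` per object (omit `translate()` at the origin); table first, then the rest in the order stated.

table();
translate([-6150, 0, 0]) house_frame();
translate([273, 275, 683]) open_box();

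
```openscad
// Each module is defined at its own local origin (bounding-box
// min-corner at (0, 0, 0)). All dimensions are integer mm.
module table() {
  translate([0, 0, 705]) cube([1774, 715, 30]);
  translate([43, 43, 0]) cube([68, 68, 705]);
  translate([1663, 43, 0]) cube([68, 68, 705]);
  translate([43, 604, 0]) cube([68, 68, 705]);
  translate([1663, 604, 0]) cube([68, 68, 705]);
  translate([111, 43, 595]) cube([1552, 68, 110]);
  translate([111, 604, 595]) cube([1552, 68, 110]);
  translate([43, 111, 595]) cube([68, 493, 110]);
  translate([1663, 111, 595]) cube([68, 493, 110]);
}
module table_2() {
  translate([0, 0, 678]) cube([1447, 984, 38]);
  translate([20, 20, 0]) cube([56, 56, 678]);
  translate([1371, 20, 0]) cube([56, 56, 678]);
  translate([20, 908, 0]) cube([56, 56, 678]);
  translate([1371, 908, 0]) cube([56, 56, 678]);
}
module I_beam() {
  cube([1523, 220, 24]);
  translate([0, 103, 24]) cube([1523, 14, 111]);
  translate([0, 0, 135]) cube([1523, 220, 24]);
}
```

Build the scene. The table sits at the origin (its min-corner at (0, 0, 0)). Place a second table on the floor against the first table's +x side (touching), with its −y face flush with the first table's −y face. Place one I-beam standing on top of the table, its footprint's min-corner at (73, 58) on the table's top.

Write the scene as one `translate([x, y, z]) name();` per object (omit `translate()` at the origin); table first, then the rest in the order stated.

table();
translate([1774, 0, 0]) table_2();
translate([73, 58, 735]) I_beam();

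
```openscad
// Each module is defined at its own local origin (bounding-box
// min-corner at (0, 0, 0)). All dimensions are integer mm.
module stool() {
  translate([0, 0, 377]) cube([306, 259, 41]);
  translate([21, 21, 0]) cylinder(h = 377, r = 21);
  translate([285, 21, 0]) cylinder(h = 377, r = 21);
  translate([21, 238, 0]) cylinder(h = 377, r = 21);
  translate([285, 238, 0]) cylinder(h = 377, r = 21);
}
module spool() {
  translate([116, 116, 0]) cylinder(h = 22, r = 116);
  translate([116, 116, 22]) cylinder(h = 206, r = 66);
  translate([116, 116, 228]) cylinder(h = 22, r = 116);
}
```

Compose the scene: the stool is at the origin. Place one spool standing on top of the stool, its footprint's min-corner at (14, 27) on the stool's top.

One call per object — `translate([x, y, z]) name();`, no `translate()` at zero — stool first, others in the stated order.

stool();
translate([14, 27, 418]) spool();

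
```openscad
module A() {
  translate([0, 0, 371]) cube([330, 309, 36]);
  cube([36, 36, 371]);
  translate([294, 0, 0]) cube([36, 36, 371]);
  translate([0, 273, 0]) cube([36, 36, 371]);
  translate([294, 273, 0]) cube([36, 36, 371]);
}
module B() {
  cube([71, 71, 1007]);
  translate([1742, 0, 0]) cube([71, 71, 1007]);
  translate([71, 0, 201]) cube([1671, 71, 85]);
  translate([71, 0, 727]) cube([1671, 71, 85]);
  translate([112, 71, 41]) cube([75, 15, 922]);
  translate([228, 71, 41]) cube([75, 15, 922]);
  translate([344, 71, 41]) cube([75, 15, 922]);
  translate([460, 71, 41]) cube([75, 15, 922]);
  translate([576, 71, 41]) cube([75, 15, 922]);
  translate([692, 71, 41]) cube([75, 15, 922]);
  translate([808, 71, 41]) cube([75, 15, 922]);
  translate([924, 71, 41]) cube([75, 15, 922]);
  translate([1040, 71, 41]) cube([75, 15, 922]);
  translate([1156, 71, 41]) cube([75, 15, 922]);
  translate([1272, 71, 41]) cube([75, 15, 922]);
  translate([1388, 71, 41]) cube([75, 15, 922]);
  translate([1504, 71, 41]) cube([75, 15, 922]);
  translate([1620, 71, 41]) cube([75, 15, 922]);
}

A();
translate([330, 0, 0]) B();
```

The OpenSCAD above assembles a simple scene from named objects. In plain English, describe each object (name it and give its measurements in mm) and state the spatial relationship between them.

A is a four-legged stool. The seat is a 330×309×36 mm slab whose top surface is at z = 407 mm; four square legs, each 36×36 mm in cross-section, run from the floor (z = 0) to the underside of the seat, each flush with a corner of the seat.

B is a fence section. Two 71×71 mm posts, 1007 mm tall, stand on the floor with a clear span of 1671 mm between their inner faces. Two horizontal rails of 71×85 mm section span the gap between the posts with their undersides at z = 201 mm and z = 727 mm, flush with the posts' −y face. 14 pickets, each 75 mm wide, 15 mm thick and 922 mm tall, are fixed to the +y face of the rails with their bottoms at z = 41 mm, evenly spaced across the span with equal gaps (rounded down to the nearest mm) at the −x end and between each pair — any rounding remainder accumulates at the +x end.

The fence section is against the stool's +x side, with their −y faces flush.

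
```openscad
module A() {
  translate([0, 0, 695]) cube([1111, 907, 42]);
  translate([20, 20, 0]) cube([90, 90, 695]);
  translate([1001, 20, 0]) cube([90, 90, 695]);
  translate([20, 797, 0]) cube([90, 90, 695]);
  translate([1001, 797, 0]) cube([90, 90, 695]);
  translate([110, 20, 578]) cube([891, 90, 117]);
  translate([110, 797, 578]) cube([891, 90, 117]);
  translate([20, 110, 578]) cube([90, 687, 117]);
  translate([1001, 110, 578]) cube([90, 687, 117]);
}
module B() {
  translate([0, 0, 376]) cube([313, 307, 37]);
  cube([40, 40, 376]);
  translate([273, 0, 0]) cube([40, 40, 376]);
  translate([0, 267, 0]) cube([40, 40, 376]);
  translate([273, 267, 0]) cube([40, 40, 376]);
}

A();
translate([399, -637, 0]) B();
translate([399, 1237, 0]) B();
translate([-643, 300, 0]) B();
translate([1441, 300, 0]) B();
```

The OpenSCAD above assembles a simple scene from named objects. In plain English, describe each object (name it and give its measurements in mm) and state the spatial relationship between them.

A is a rectangular dining table. The top is 1111×907×42 mm with its upper surface at z = 737 mm. It stands on four 90×90 mm square legs, each inset 20 mm from the nearest pair of top edges, running from the floor to the underside of the top. Four apron rails, 90 mm thick and 117 mm tall, run between adjacent legs with their top edges flush with the underside of the top and their outer faces flush with the legs' outer faces.

B is a simple wooden stool: a rectangular seat 313 mm (x) by 307 mm (y), 37 mm thick, top face at z = 413 mm, on four square legs, each 40×40 mm in cross-section. The legs rest on z = 0, each flush with a corner of the seat.

Four stools sit around the table at the −y, +y, −x, +x sides.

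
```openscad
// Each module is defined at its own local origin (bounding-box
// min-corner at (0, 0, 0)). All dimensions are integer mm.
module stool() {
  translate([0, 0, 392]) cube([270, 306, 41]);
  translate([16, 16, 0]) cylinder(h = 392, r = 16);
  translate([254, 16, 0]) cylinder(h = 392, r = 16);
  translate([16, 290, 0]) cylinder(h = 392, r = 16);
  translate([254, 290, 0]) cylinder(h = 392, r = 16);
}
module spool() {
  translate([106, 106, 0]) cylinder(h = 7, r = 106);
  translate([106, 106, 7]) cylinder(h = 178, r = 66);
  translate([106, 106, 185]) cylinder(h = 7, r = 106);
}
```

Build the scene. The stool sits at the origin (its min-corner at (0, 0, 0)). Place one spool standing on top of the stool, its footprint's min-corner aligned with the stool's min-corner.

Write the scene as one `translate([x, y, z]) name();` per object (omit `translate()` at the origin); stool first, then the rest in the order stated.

stool();
translate([0, 0, 433]) spool();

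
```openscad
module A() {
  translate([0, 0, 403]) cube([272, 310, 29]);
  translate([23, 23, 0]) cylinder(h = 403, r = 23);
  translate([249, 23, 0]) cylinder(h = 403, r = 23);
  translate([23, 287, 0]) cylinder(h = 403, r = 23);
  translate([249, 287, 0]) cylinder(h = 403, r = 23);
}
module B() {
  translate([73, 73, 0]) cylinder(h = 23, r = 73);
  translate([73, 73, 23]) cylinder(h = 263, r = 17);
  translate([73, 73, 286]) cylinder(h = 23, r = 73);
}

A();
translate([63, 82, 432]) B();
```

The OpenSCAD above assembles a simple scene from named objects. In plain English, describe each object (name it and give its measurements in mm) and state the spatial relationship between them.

A is a simple wooden stool: a rectangular seat 272 mm (x) by 310 mm (y), 29 mm thick, top face at z = 432 mm, on four round legs, each 46 mm in diameter. The legs rest on z = 0, each leg's axis is inset half a diameter from the nearest pair of seat edges (so the leg's bounding box is flush with the corner).

B is a spool: two coaxial disc flanges of radius 73 mm and thickness 23 mm, joined by a core cylinder of radius 17 mm and height 263 mm. The lower flange rests on z = 0 and the three cylinders share a vertical axis.

The spool is on top of the stool, centred.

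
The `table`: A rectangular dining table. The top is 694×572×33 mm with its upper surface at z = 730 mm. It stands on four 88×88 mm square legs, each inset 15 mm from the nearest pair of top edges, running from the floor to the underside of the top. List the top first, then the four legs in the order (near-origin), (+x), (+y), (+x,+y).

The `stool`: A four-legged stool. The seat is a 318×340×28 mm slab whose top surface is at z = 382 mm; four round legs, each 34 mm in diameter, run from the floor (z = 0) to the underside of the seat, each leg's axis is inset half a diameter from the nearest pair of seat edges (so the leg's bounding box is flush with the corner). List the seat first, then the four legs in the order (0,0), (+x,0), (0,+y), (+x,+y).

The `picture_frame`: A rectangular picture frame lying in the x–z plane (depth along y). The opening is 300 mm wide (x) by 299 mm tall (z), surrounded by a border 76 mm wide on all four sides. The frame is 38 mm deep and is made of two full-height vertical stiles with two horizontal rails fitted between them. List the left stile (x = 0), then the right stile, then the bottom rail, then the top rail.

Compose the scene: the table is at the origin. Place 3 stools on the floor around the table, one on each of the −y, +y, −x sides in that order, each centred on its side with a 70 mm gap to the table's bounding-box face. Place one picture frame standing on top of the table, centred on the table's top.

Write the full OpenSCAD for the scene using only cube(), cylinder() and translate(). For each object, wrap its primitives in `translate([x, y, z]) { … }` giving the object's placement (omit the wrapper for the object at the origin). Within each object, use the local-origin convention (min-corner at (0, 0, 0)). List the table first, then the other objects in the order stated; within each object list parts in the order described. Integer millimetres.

translate([0, 0, 697]) cube([694, 572, 33]);
translate([15, 15, 0]) cube([88, 88, 697]);
translate([591, 15, 0]) cube([88, 88, 697]);
translate([15, 469, 0]) cube([88, 88, 697]);
translate([591, 469, 0]) cube([88, 88, 697]);
translate([188, -410, 0]) {
  translate([0, 0, 354]) cube([318, 340, 28]);
  translate([17, 17, 0]) cylinder(h = 354, r = 17);
  translate([301, 17, 0]) cylinder(h = 354, r = 17);
  translate([17, 323, 0]) cylinder(h = 354, r = 17);
  translate([301, 323, 0]) cylinder(h = 354, r = 17);
}
translate([188, 642, 0]) {
  translate([0, 0, 354]) cube([318, 340, 28]);
  translate([17, 17, 0]) cylinder(h = 354, r = 17);
  translate([301, 17, 0]) cylinder(h = 354, r = 17);
  translate([17, 323, 0]) cylinder(h = 354, r = 17);
  translate([301, 323, 0]) cylinder(h = 354, r = 17);
}
translate([-388, 116, 0]) {
  translate([0, 0, 354]) cube([318, 340, 28]);
  translate([17, 17, 0]) cylinder(h = 354, r = 17);
  translate([301, 17, 0]) cylinder(h = 354, r = 17);
  translate([17, 323, 0]) cylinder(h = 354, r = 17);
  translate([301, 323, 0]) cylinder(h = 354, r = 17);
}
translate([121, 267, 730]) {
  cube([76, 38, 451]);
  translate([376, 0, 0]) cube([76, 38, 451]);
  translate([76, 0, 0]) cube([300, 38, 76]);
  translate([76, 0, 375]) cube([300, 38, 76]);
}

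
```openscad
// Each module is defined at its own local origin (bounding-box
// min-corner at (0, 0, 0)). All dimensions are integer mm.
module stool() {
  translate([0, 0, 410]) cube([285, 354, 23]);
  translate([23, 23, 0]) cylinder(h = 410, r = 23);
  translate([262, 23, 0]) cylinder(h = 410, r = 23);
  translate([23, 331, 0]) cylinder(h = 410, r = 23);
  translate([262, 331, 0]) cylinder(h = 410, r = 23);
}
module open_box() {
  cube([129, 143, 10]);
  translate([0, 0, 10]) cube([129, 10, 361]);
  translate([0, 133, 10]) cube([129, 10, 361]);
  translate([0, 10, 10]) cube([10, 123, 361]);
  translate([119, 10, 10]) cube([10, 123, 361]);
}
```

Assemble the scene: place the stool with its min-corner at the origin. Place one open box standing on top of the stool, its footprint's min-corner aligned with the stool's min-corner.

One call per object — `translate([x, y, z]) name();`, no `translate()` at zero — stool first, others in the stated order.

stool();
translate([0, 0, 433]) open_box();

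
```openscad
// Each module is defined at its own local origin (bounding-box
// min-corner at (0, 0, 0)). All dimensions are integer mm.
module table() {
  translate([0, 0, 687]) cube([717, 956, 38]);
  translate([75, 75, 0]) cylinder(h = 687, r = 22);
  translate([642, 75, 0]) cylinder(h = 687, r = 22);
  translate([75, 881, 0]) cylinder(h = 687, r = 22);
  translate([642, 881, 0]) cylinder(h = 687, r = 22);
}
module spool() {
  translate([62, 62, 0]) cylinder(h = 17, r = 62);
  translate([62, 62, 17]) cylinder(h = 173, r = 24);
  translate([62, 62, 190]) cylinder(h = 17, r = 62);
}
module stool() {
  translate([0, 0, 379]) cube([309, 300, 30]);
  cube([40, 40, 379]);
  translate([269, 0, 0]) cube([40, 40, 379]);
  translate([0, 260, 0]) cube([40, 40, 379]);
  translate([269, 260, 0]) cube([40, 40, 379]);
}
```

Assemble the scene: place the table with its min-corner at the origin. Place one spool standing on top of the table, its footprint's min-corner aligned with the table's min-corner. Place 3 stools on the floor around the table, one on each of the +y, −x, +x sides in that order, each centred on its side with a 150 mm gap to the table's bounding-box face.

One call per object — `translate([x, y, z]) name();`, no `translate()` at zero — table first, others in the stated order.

table();
translate([0, 0, 725]) spool();
translate([204, 1106, 0]) stool();
translate([-459, 328, 0]) stool();
translate([867, 328, 0]) stool();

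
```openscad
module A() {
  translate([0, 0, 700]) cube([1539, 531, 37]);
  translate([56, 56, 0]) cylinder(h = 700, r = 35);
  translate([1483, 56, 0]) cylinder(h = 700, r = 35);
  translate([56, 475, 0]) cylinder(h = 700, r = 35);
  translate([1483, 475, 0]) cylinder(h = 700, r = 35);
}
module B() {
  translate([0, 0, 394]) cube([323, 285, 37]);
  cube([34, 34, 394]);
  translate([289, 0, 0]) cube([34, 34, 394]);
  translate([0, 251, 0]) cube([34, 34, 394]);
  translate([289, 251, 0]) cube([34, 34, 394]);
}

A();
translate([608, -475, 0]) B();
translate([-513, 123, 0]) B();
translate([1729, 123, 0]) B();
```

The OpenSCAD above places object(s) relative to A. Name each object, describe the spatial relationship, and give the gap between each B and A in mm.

A is a table. B is a stool. Three stools sit around the table at the −y, −x, +x sides. The gap between each stool and the table is 190 mm.

Each stool's nearest face is 190 mm from the table's bounding box.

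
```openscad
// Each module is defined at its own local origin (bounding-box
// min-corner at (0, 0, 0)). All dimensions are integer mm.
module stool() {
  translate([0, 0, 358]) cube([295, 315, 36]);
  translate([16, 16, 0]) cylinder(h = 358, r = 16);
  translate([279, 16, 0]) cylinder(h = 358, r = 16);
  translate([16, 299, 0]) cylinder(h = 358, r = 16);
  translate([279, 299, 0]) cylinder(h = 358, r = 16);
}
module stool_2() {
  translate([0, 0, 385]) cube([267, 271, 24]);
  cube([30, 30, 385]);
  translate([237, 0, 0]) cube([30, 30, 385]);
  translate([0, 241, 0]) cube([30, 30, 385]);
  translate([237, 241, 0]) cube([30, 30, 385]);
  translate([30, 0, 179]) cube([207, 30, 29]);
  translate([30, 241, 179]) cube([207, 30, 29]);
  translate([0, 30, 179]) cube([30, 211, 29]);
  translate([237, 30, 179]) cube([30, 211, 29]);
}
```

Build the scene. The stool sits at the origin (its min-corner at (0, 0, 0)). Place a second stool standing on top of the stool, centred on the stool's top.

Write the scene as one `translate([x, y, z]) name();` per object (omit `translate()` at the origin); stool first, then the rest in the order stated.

stool();
translate([14, 22, 394]) stool_2();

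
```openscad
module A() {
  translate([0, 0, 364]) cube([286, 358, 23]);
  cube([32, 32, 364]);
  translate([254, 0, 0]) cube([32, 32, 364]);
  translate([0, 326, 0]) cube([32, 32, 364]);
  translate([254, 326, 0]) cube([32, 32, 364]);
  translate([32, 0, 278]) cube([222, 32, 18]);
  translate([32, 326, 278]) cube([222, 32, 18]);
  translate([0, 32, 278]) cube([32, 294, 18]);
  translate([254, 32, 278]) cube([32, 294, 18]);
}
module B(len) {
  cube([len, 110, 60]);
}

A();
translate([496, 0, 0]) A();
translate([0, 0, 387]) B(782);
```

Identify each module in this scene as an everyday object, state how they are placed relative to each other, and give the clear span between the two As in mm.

Second stool starts at x = 496; first ends at x = 286; clear span = 496 − 286 = 210 mm.

A is a stool. B is a beam. A beam spans the tops of two stools. The clear span between the two stools is 210 mm.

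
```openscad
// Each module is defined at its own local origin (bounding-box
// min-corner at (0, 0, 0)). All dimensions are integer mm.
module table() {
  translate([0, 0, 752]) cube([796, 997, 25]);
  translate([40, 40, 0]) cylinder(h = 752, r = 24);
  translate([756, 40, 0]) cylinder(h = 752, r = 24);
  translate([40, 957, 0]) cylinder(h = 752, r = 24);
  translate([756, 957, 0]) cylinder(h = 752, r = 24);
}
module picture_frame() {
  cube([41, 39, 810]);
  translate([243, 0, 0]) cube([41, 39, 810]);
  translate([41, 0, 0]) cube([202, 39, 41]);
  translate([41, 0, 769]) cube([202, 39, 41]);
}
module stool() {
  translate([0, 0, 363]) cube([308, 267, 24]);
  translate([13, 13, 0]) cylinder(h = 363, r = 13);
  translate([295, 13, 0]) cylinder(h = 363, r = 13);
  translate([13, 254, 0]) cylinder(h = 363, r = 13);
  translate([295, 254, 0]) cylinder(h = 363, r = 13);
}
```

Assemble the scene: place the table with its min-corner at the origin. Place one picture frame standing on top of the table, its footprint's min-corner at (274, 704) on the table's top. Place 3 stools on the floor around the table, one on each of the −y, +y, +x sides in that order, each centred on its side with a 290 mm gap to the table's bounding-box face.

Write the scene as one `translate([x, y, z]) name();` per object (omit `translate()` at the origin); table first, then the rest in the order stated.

table();
translate([274, 704, 777]) picture_frame();
translate([244, -557, 0]) stool();
translate([244, 1287, 0]) stool();
translate([1086, 365, 0]) stool();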